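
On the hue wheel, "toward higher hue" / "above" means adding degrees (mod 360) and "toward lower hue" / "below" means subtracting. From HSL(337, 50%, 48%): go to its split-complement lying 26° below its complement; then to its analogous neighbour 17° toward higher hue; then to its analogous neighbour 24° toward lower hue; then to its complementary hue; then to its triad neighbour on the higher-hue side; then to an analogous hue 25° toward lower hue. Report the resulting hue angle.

split-comp 26° ↓ +154°: 337 + 154 = 491 → 491 − 360 = 131°
analog 17° ↑ +17°: 131 + 17 = 148°
analog 24° ↓ −24°: 148 − 24 = 124°
complement +180°: 124 + 180 = 304°
triadic ↑ +120°: 304 + 120 = 424 → 424 − 360 = 64°
analog 25° ↓ −25°: 64 − 25 = 39°

39°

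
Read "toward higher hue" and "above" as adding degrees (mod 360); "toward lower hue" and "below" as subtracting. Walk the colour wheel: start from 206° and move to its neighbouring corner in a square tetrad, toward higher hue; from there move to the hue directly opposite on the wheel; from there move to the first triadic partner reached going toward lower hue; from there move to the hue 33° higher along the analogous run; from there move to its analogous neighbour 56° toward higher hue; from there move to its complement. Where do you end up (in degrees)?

206 + 90 = 296°   (square ↑)
296 + 180 = 476 → 476 − 360 = 116°   (complement)
116 − 120 = -4 → -4 + 360 = 356°   (triadic ↓)
356 + 33 = 389 → 389 − 360 = 29°   (analog 33° ↑)
29 + 56 = 85°   (analog 56° ↑)
85 + 180 = 265°   (complement)

265°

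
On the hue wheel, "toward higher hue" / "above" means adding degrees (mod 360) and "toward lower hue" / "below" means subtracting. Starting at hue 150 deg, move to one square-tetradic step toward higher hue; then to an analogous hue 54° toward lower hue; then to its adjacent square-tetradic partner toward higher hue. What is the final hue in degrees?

276°

150 + 90 = 240°   (square ↑)
240 − 54 = 186°   (analog 54° ↓)
186 + 90 = 276°   (square ↑)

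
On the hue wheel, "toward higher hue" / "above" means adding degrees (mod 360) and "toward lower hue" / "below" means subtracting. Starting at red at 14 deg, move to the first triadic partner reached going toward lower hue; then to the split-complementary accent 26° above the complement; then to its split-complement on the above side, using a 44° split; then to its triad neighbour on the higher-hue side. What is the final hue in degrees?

−120° (triadic ↓): 14 − 120 = -106 → -106 + 360 = 254°
+206° (split-comp 26° ↑): 254 + 206 = 460 → 460 − 360 = 100°
+224° (split-comp 44° ↑): 100 + 224 = 324°
+120° (triadic ↑): 324 + 120 = 444 → 444 − 360 = 84°

84°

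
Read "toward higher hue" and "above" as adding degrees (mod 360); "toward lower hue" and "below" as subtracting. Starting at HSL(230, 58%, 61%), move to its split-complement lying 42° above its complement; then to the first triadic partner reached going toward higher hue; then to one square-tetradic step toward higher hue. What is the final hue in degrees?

302°

230 + 222 = 452 → 452 − 360 = 92°   (split-comp 42° ↑)
92 + 120 = 212°   (triadic ↑)
212 + 90 = 302°   (square ↑)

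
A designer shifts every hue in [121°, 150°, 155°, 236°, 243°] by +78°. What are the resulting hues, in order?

121 + 78 = 199°
150 + 78 = 228°
155 + 78 = 233°
236 + 78 = 314°
243 + 78 = 321°

199°, 228°, 233°, 314°, 321°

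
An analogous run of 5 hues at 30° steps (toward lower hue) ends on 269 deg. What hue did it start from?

4 steps of 30° (toward lower hue) give a net shift of −120°.
Start = end − shift: 269 + 120 = 389 → 389 − 360 = 29°

29°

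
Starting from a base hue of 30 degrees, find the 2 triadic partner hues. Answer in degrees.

30 + 120 = 150°
30 + 240 = 270°

150° and 270°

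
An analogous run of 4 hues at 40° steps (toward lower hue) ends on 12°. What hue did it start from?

132°

3 steps of 40° (toward lower hue) give a net shift of −120°.
Start = end − shift: 12 + 120 = 132°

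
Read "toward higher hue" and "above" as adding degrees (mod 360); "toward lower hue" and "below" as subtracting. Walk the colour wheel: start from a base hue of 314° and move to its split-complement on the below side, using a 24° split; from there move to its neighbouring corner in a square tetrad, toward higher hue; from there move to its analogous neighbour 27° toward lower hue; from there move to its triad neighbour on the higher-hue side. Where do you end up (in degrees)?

+156° (split-comp 24° ↓): 314 + 156 = 470 → 470 − 360 = 110°
+90° (square ↑): 110 + 90 = 200°
−27° (analog 27° ↓): 200 − 27 = 173°
+120° (triadic ↑): 173 + 120 = 293°

293°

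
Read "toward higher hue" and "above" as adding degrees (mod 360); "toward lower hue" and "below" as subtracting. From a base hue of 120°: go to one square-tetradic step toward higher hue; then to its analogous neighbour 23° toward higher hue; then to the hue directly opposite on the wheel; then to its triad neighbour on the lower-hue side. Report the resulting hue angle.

120 + 90 = 210°   (square ↑)
210 + 23 = 233°   (analog 23° ↑)
233 + 180 = 413 → 413 − 360 = 53°   (complement)
53 − 120 = -67 → -67 + 360 = 293°   (triadic ↓)

293°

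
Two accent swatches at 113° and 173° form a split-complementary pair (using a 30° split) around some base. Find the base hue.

323°

The accents sit 30° either side of the complement, so the complement is their short-arc midpoint on the wheel.
Short-arc midpoint of 113° and 173°: 143°.
Base is 180° from the complement: 143 − 180 = -37 → -37 + 360 = 323°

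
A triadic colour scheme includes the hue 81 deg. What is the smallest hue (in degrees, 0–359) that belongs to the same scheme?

81°

A triad places three hues 120° apart.
The full set through 81° is {81°, 201°, 321°}.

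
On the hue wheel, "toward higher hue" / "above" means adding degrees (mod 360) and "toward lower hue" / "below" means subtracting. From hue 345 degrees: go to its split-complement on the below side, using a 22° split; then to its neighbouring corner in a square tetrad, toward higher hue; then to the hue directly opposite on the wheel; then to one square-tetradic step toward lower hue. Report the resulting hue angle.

345 + 158 = 503 → 503 − 360 = 143°   (split-comp 22° ↓)
143 + 90 = 233°   (square ↑)
233 + 180 = 413 → 413 − 360 = 53°   (complement)
53 − 90 = -37 → -37 + 360 = 323°   (square ↓)

323°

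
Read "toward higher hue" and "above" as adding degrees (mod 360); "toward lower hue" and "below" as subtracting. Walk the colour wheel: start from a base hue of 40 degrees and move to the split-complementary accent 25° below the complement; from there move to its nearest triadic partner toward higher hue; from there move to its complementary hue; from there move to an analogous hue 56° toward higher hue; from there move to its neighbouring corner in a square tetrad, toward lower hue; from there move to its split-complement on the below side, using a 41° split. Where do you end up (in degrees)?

240°

40 + 155 = 195°   (split-comp 25° ↓)
195 + 120 = 315°   (triadic ↑)
315 + 180 = 495 → 495 − 360 = 135°   (complement)
135 + 56 = 191°   (analog 56° ↑)
191 − 90 = 101°   (square ↓)
101 + 139 = 240°   (split-comp 41° ↓)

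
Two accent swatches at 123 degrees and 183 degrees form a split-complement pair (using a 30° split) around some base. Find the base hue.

The accents sit 30° either side of the complement, so the complement is their short-arc midpoint on the wheel.
Short-arc midpoint of 123° and 183°: 153°.
Base is 180° from the complement: 153 − 180 = -27 → -27 + 360 = 333°

333°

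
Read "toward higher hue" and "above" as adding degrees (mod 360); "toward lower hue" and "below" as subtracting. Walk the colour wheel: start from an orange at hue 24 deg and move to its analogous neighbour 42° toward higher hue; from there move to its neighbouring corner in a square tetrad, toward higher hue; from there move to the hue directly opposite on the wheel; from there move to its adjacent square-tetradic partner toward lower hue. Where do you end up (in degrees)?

24 + 42 = 66°   (analog 42° ↑)
66 + 90 = 156°   (square ↑)
156 + 180 = 336°   (complement)
336 − 90 = 246°   (square ↓)

246°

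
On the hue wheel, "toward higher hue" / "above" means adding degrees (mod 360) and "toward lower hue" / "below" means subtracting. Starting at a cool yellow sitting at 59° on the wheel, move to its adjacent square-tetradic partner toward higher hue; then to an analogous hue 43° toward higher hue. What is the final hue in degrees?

192°

+90° (square ↑): 59 + 90 = 149°
+43° (analog 43° ↑): 149 + 43 = 192°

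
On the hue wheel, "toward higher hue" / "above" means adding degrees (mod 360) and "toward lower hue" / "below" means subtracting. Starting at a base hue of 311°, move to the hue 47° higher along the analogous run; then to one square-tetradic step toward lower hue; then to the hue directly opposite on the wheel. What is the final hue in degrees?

analog 47° ↑ +47°: 311 + 47 = 358°
square ↓ −90°: 358 − 90 = 268°
complement +180°: 268 + 180 = 448 → 448 − 360 = 88°

88°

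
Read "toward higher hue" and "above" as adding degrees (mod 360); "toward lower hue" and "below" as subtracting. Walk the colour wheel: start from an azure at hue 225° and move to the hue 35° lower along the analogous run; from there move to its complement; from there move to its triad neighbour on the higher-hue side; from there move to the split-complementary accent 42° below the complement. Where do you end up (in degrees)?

225 − 35 = 190°   (analog 35° ↓)
190 + 180 = 370 → 370 − 360 = 10°   (complement)
10 + 120 = 130°   (triadic ↑)
130 + 138 = 268°   (split-comp 42° ↓)

268°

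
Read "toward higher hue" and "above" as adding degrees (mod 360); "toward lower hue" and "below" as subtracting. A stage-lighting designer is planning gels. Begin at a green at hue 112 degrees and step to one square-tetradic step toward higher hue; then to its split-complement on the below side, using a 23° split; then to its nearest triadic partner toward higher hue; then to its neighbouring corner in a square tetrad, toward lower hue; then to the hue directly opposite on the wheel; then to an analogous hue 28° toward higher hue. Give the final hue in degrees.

237°

112 + 90 = 202°   (square ↑)
202 + 157 = 359°   (split-comp 23° ↓)
359 + 120 = 479 → 479 − 360 = 119°   (triadic ↑)
119 − 90 = 29°   (square ↓)
29 + 180 = 209°   (complement)
209 + 28 = 237°   (analog 28° ↑)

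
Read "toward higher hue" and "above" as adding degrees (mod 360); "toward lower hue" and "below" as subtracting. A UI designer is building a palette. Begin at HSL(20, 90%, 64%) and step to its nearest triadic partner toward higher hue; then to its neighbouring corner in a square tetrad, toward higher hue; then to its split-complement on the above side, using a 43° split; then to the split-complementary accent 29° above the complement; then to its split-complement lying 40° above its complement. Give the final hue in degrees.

triadic ↑ +120°: 20 + 120 = 140°
square ↑ +90°: 140 + 90 = 230°
split-comp 43° ↑ +223°: 230 + 223 = 453 → 453 − 360 = 93°
split-comp 29° ↑ +209°: 93 + 209 = 302°
split-comp 40° ↑ +220°: 302 + 220 = 522 → 522 − 360 = 162°

162°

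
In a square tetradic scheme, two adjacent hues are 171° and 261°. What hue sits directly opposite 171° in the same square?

351°

A square tetradic scheme places four hues 90° apart; opposite corners are 180° apart.
171 + 180 = 351°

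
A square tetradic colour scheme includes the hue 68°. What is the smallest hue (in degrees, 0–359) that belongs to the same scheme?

68°

A square tetradic scheme places four hues every 90°.
The full set through 68° is {68°, 158°, 248°, 338°}.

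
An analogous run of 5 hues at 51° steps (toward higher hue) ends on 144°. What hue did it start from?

4 steps of 51° (toward higher hue) give a net shift of +204°.
Start = end − shift: 144 − 204 = -60 → -60 + 360 = 300°

300°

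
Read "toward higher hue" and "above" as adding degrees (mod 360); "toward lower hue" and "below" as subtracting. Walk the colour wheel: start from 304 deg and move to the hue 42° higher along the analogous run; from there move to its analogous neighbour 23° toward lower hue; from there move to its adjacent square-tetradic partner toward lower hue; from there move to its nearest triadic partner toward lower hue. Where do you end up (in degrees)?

113°

304 + 42 = 346°   (analog 42° ↑)
346 − 23 = 323°   (analog 23° ↓)
323 − 90 = 233°   (square ↓)
233 − 120 = 113°   (triadic ↓)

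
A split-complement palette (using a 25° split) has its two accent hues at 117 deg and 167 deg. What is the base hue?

The accents sit 25° either side of the complement, so the complement is their short-arc midpoint on the wheel.
Short-arc midpoint of 117° and 167°: 142°.
Base is 180° from the complement: 142 − 180 = -38 → -38 + 360 = 322°

322°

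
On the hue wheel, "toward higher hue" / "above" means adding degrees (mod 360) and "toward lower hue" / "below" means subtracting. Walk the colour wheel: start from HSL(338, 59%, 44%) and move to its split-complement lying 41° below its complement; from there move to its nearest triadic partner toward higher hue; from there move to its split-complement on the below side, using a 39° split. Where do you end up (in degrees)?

split-comp 41° ↓ +139°: 338 + 139 = 477 → 477 − 360 = 117°
triadic ↑ +120°: 117 + 120 = 237°
split-comp 39° ↓ +141°: 237 + 141 = 378 → 378 − 360 = 18°

18°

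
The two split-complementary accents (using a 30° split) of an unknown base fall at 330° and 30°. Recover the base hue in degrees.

180°

The accents sit 30° either side of the complement, so the complement is their short-arc midpoint on the wheel.
Short-arc midpoint of 330° and 30°: 0°.
Base is 180° from the complement: 0 − 180 = -180 → -180 + 360 = 180°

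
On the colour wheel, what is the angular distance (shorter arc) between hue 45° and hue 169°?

|45 − 169| = 124.
124 ≤ 180, so the shorter arc is 124°.

124°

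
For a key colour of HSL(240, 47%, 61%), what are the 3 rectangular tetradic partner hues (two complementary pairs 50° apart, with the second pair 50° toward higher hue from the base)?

240 + 50 = 290°
240 + 180 = 420 → 420 − 360 = 60°
240 + 230 = 470 → 470 − 360 = 110°

290°, 60°, and 110°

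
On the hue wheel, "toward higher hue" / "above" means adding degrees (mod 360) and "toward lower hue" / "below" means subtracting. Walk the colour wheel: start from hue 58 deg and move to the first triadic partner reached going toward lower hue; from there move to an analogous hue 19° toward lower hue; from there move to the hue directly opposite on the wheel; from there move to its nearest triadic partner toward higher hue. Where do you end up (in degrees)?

triadic ↓ −120°: 58 − 120 = -62 → -62 + 360 = 298°
analog 19° ↓ −19°: 298 − 19 = 279°
complement +180°: 279 + 180 = 459 → 459 − 360 = 99°
triadic ↑ +120°: 99 + 120 = 219°

219°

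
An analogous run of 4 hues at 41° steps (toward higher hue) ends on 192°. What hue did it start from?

3 steps of 41° (toward higher hue) give a net shift of +123°.
Start = end − shift: 192 − 123 = 69°

69°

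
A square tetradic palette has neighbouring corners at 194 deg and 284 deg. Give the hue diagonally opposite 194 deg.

14°

A square tetradic scheme places four hues 90° apart; opposite corners are 180° apart.
194 + 180 = 374 → 374 − 360 = 14°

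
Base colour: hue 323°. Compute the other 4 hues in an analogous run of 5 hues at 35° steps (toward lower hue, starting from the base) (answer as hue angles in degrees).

Analogous hues sit every 35° along the wheel.
323 − 35 = 288°
323 − 70 = 253°
323 − 105 = 218°
323 − 140 = 183°

288°, 253°, 218°, 183°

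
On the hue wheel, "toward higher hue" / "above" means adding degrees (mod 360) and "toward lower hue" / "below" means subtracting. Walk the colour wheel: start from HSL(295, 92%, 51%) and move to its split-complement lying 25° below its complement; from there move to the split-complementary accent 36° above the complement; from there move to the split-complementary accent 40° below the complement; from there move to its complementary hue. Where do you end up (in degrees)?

split-comp 25° ↓ +155°: 295 + 155 = 450 → 450 − 360 = 90°
split-comp 36° ↑ +216°: 90 + 216 = 306°
split-comp 40° ↓ +140°: 306 + 140 = 446 → 446 − 360 = 86°
complement +180°: 86 + 180 = 266°

266°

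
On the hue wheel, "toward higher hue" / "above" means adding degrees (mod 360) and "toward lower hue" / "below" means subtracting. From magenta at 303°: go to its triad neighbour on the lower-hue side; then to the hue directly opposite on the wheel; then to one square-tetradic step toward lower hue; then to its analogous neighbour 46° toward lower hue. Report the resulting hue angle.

−120° (triadic ↓): 303 − 120 = 183°
+180° (complement): 183 + 180 = 363 → 363 − 360 = 3°
−90° (square ↓): 3 − 90 = -87 → -87 + 360 = 273°
−46° (analog 46° ↓): 273 − 46 = 227°

227°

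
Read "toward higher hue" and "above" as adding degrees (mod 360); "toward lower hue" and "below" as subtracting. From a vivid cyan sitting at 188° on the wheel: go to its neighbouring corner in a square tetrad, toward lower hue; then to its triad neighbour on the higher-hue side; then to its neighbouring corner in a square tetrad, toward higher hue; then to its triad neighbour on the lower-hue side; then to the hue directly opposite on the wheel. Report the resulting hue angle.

−90° (square ↓): 188 − 90 = 98°
+120° (triadic ↑): 98 + 120 = 218°
+90° (square ↑): 218 + 90 = 308°
−120° (triadic ↓): 308 − 120 = 188°
+180° (complement): 188 + 180 = 368 → 368 − 360 = 8°

8°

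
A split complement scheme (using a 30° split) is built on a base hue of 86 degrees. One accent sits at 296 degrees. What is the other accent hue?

Split-complementary hues sit 30° either side of the complement.
Complement of the base 86°: 86 + 180 = 266°
The given accent 296° is 30° one side of 266°; the other accent sits 30° the other side: 266 − 30 = 236°

236°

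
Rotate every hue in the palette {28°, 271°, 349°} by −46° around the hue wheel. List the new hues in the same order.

342°, 225°, 303°

28 − 46 = -18 → -18 + 360 = 342°
271 − 46 = 225°
349 − 46 = 303°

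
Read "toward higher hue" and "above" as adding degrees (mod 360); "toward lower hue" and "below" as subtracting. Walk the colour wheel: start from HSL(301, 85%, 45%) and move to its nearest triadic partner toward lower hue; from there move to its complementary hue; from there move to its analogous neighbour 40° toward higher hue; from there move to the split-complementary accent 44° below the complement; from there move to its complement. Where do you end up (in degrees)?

301 − 120 = 181°   (triadic ↓)
181 + 180 = 361 → 361 − 360 = 1°   (complement)
1 + 40 = 41°   (analog 40° ↑)
41 + 136 = 177°   (split-comp 44° ↓)
177 + 180 = 357°   (complement)

357°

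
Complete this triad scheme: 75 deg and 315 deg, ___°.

A triad places three hues 120° apart.
The full set through 75° is {75°, 195°, 315°}.
Given {75°, 315°}, the missing hue is 195°.

195°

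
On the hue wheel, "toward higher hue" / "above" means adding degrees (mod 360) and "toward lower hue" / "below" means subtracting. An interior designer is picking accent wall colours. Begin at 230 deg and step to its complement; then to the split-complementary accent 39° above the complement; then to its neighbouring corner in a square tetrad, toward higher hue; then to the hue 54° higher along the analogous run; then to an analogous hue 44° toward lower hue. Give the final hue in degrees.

9°

230 + 180 = 410 → 410 − 360 = 50°   (complement)
50 + 219 = 269°   (split-comp 39° ↑)
269 + 90 = 359°   (square ↑)
359 + 54 = 413 → 413 − 360 = 53°   (analog 54° ↑)
53 − 44 = 9°   (analog 44° ↓)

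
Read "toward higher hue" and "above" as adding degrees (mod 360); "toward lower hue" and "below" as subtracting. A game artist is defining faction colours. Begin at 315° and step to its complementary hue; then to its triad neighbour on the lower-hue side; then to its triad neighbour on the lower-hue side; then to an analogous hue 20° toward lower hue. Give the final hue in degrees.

235°

+180° (complement): 315 + 180 = 495 → 495 − 360 = 135°
−120° (triadic ↓): 135 − 120 = 15°
−120° (triadic ↓): 15 − 120 = -105 → -105 + 360 = 255°
−20° (analog 20° ↓): 255 − 20 = 235°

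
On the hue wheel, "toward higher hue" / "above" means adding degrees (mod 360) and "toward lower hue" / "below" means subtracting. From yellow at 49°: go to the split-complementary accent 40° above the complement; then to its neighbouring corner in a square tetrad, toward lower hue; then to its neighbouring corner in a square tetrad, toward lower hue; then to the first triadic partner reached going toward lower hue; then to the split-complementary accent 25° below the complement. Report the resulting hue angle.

124°

split-comp 40° ↑ +220°: 49 + 220 = 269°
square ↓ −90°: 269 − 90 = 179°
square ↓ −90°: 179 − 90 = 89°
triadic ↓ −120°: 89 − 120 = -31 → -31 + 360 = 329°
split-comp 25° ↓ +155°: 329 + 155 = 484 → 484 − 360 = 124°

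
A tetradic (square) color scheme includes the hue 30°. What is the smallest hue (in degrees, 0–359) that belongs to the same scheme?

30°

A square tetradic scheme places four hues every 90°.
The full set through 30° is {30°, 120°, 210°, 300°}.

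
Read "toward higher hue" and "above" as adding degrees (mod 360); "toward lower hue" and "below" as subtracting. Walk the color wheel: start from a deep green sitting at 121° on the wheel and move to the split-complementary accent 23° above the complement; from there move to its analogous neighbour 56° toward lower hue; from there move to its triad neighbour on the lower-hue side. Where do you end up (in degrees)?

148°

+203° (split-comp 23° ↑): 121 + 203 = 324°
−56° (analog 56° ↓): 324 − 56 = 268°
−120° (triadic ↓): 268 − 120 = 148°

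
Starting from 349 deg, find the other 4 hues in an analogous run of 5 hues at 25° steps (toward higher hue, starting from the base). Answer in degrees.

14°, 39°, 64°, 89°

Analogous hues sit every 25° along the wheel.
349 + 25 = 374 → 374 − 360 = 14°
349 + 50 = 399 → 399 − 360 = 39°
349 + 75 = 424 → 424 − 360 = 64°
349 + 100 = 449 → 449 − 360 = 89°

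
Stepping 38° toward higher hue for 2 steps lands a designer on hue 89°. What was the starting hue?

13°

2 steps of 38° (toward higher hue) give a net shift of +76°.
Start = end − shift: 89 − 76 = 13°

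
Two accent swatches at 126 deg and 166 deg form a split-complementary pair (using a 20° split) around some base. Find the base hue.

326°

The accents sit 20° either side of the complement, so the complement is their short-arc midpoint on the wheel.
Short-arc midpoint of 126° and 166°: 146°.
Base is 180° from the complement: 146 − 180 = -34 → -34 + 360 = 326°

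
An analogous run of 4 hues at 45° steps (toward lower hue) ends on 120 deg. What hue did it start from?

3 steps of 45° (toward lower hue) give a net shift of −135°.
Start = end − shift: 120 + 135 = 255°

255°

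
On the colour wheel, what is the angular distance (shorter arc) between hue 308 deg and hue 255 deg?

53°

|308 − 255| = 53.
53 ≤ 180, so the shorter arc is 53°.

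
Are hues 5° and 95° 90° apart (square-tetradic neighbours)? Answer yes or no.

yes

Angular distance: |5 − 95| = 90 = 90°.
90° apart (square-tetradic neighbours) requires 90°.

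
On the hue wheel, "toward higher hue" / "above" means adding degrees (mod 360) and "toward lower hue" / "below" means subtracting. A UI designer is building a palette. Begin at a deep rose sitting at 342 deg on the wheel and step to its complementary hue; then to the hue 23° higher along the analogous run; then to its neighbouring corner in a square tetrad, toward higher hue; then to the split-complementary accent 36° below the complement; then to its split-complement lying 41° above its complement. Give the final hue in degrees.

280°

+180° (complement): 342 + 180 = 522 → 522 − 360 = 162°
+23° (analog 23° ↑): 162 + 23 = 185°
+90° (square ↑): 185 + 90 = 275°
+144° (split-comp 36° ↓): 275 + 144 = 419 → 419 − 360 = 59°
+221° (split-comp 41° ↑): 59 + 221 = 280°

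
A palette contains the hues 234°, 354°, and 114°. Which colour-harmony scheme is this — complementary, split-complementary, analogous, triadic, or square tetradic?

triadic

Sort the hues: 114°, 234°, 354°.
Successive gaps around the wheel: 120°, 120°, 120°.
Three hues equally spaced 120° apart form a triad.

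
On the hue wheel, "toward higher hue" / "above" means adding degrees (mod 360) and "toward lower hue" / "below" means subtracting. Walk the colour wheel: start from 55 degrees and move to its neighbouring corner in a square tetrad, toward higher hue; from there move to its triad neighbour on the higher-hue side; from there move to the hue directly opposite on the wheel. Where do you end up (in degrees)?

55 + 90 = 145°   (square ↑)
145 + 120 = 265°   (triadic ↑)
265 + 180 = 445 → 445 − 360 = 85°   (complement)

85°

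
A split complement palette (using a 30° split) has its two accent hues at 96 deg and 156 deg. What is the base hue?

306°

The accents sit 30° either side of the complement, so the complement is their short-arc midpoint on the wheel.
Short-arc midpoint of 96° and 156°: 126°.
Base is 180° from the complement: 126 − 180 = -54 → -54 + 360 = 306°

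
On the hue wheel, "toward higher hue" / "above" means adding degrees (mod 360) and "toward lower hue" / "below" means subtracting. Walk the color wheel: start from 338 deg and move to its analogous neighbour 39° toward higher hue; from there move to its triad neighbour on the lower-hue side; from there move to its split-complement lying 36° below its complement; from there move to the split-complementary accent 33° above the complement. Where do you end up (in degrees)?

analog 39° ↑ +39°: 338 + 39 = 377 → 377 − 360 = 17°
triadic ↓ −120°: 17 − 120 = -103 → -103 + 360 = 257°
split-comp 36° ↓ +144°: 257 + 144 = 401 → 401 − 360 = 41°
split-comp 33° ↑ +213°: 41 + 213 = 254°

254°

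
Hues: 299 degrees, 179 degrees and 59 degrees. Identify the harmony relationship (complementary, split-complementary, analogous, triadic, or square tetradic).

triadic

Sort the hues: 59°, 179°, 299°.
Successive gaps around the wheel: 120°, 120°, 120°.
Three hues equally spaced 120° apart form a triad.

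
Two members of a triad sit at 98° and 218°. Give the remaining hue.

338°

A triad spaces three hues 120° apart.
The full set is {98°, 218°, 338°}.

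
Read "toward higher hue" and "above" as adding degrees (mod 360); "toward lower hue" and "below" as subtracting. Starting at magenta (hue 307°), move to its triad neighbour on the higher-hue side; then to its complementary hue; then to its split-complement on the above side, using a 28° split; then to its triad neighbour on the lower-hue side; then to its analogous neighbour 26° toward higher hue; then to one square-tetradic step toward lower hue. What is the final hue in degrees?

271°

+120° (triadic ↑): 307 + 120 = 427 → 427 − 360 = 67°
+180° (complement): 67 + 180 = 247°
+208° (split-comp 28° ↑): 247 + 208 = 455 → 455 − 360 = 95°
−120° (triadic ↓): 95 − 120 = -25 → -25 + 360 = 335°
+26° (analog 26° ↑): 335 + 26 = 361 → 361 − 360 = 1°
−90° (square ↓): 1 − 90 = -89 → -89 + 360 = 271°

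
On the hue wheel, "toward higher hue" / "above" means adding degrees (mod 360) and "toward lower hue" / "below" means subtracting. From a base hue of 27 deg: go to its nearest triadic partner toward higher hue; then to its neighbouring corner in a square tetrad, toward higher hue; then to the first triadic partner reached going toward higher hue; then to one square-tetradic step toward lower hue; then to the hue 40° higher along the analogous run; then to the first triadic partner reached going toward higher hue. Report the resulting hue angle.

+120° (triadic ↑): 27 + 120 = 147°
+90° (square ↑): 147 + 90 = 237°
+120° (triadic ↑): 237 + 120 = 357°
−90° (square ↓): 357 − 90 = 267°
+40° (analog 40° ↑): 267 + 40 = 307°
+120° (triadic ↑): 307 + 120 = 427 → 427 − 360 = 67°

67°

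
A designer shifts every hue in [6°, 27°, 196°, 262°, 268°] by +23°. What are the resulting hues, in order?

29°, 50°, 219°, 285°, 291°

6 + 23 = 29°
27 + 23 = 50°
196 + 23 = 219°
262 + 23 = 285°
268 + 23 = 291°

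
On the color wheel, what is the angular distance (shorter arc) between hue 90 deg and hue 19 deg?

71°

|90 − 19| = 71.
71 ≤ 180, so the shorter arc is 71°.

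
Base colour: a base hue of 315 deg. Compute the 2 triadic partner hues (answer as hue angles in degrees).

75° and 195°

A triad places three hues 120° apart.
315 + 120 = 435 → 435 − 360 = 75°
315 + 240 = 555 → 555 − 360 = 195°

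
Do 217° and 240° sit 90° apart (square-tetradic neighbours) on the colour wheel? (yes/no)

Angular distance: |217 − 240| = 23 = 23°.
90° apart (square-tetradic neighbours) requires 90°.

no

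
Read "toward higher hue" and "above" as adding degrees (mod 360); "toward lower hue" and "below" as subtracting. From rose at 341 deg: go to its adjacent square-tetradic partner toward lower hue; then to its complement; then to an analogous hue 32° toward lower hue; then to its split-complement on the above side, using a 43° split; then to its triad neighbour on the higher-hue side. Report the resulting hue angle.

square ↓ −90°: 341 − 90 = 251°
complement +180°: 251 + 180 = 431 → 431 − 360 = 71°
analog 32° ↓ −32°: 71 − 32 = 39°
split-comp 43° ↑ +223°: 39 + 223 = 262°
triadic ↑ +120°: 262 + 120 = 382 → 382 − 360 = 22°

22°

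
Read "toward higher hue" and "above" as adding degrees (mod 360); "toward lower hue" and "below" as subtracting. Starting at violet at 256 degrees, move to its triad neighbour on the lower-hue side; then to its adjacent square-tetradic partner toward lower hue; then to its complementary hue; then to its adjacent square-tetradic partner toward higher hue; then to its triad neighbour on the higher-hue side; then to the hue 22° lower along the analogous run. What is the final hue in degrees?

−120° (triadic ↓): 256 − 120 = 136°
−90° (square ↓): 136 − 90 = 46°
+180° (complement): 46 + 180 = 226°
+90° (square ↑): 226 + 90 = 316°
+120° (triadic ↑): 316 + 120 = 436 → 436 − 360 = 76°
−22° (analog 22° ↓): 76 − 22 = 54°

54°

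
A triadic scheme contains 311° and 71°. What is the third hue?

191°

A triad spaces three hues 120° apart.
The full set is {71°, 191°, 311°}.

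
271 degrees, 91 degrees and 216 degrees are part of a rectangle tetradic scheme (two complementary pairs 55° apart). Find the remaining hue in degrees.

A rectangular tetradic uses two complementary pairs 55° apart: offsets 0°, 55°, 180°, 235°.
Among {91°, 216°, 271°}, 271° and 91° are a 180° pair.
The remaining hue 216° needs its own complement: 216 + 180 = 396 → 396 − 360 = 36°

36°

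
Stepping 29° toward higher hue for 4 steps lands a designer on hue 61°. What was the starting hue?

305°

4 steps of 29° (toward higher hue) give a net shift of +116°.
Start = end − shift: 61 − 116 = -55 → -55 + 360 = 305°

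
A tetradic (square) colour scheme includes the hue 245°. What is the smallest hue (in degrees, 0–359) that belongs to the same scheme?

A square tetradic scheme places four hues every 90°.
The full set through 245° is {65°, 155°, 245°, 335°}.

65°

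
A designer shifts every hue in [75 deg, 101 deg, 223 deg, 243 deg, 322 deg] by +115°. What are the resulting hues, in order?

190°, 216°, 338°, 358°, 77°

75 + 115 = 190°
101 + 115 = 216°
223 + 115 = 338°
243 + 115 = 358°
322 + 115 = 437 → 437 − 360 = 77°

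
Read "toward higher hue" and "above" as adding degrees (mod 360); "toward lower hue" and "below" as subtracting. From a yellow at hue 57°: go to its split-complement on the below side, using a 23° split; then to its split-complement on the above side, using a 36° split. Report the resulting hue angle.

70°

+157° (split-comp 23° ↓): 57 + 157 = 214°
+216° (split-comp 36° ↑): 214 + 216 = 430 → 430 − 360 = 70°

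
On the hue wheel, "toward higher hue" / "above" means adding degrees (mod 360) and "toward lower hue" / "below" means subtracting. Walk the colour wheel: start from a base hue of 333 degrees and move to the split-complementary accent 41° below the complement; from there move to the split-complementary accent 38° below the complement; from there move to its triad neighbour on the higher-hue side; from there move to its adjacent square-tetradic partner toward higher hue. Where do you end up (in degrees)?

104°

split-comp 41° ↓ +139°: 333 + 139 = 472 → 472 − 360 = 112°
split-comp 38° ↓ +142°: 112 + 142 = 254°
triadic ↑ +120°: 254 + 120 = 374 → 374 − 360 = 14°
square ↑ +90°: 14 + 90 = 104°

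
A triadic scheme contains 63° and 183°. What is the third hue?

303°

A triad spaces three hues 120° apart.
The full set is {63°, 183°, 303°}.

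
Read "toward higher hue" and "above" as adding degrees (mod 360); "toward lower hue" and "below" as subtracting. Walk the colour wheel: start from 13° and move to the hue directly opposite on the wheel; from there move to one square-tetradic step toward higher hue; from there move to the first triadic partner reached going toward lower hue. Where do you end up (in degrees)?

163°

complement +180°: 13 + 180 = 193°
square ↑ +90°: 193 + 90 = 283°
triadic ↓ −120°: 283 − 120 = 163°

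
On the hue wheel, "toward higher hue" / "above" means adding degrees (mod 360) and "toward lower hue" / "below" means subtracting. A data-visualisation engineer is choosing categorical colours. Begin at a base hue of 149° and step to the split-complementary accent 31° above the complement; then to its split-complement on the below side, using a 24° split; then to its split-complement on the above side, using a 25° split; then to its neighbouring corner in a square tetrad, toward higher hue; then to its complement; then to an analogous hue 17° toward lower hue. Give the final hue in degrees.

254°

149 + 211 = 360 → 360 − 360 = 0°   (split-comp 31° ↑)
0 + 156 = 156°   (split-comp 24° ↓)
156 + 205 = 361 → 361 − 360 = 1°   (split-comp 25° ↑)
1 + 90 = 91°   (square ↑)
91 + 180 = 271°   (complement)
271 − 17 = 254°   (analog 17° ↓)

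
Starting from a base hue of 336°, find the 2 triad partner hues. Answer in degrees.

96° and 216°

336 + 120 = 456 → 456 − 360 = 96°
336 + 240 = 576 → 576 − 360 = 216°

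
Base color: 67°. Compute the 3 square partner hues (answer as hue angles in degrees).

157°, 247°, 337°

A square tetradic scheme places four hues every 90°.
67 + 90 = 157°
67 + 180 = 247°
67 + 270 = 337°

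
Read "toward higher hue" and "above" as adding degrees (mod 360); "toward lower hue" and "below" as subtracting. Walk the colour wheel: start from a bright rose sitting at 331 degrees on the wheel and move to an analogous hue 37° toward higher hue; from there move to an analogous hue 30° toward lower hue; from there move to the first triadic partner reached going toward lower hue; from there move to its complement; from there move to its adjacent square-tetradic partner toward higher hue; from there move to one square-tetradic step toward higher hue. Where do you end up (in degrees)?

analog 37° ↑ +37°: 331 + 37 = 368 → 368 − 360 = 8°
analog 30° ↓ −30°: 8 − 30 = -22 → -22 + 360 = 338°
triadic ↓ −120°: 338 − 120 = 218°
complement +180°: 218 + 180 = 398 → 398 − 360 = 38°
square ↑ +90°: 38 + 90 = 128°
square ↑ +90°: 128 + 90 = 218°

218°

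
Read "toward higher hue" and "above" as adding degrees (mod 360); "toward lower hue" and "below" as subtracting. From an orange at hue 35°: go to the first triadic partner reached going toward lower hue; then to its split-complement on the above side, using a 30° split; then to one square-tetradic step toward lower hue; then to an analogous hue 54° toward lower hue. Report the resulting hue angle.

35 − 120 = -85 → -85 + 360 = 275°   (triadic ↓)
275 + 210 = 485 → 485 − 360 = 125°   (split-comp 30° ↑)
125 − 90 = 35°   (square ↓)
35 − 54 = -19 → -19 + 360 = 341°   (analog 54° ↓)

341°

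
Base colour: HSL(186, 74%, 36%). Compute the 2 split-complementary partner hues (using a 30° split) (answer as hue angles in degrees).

336° and 36°

Split-complementary hues sit 30° either side of the complement.
Complement of 186°: 186 + 180 = 366 → 366 − 360 = 6°
6 − 30 = -24 → -24 + 360 = 336°
6 + 30 = 36°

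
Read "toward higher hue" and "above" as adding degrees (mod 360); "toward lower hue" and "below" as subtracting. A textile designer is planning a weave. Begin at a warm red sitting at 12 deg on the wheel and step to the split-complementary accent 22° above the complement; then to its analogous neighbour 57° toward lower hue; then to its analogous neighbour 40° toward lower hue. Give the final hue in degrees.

117°

+202° (split-comp 22° ↑): 12 + 202 = 214°
−57° (analog 57° ↓): 214 − 57 = 157°
−40° (analog 40° ↓): 157 − 40 = 117°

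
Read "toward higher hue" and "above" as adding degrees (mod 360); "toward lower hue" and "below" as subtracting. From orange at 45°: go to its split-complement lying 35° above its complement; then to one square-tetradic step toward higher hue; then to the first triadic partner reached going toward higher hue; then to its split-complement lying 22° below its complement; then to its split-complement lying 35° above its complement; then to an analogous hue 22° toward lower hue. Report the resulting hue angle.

101°

split-comp 35° ↑ +215°: 45 + 215 = 260°
square ↑ +90°: 260 + 90 = 350°
triadic ↑ +120°: 350 + 120 = 470 → 470 − 360 = 110°
split-comp 22° ↓ +158°: 110 + 158 = 268°
split-comp 35° ↑ +215°: 268 + 215 = 483 → 483 − 360 = 123°
analog 22° ↓ −22°: 123 − 22 = 101°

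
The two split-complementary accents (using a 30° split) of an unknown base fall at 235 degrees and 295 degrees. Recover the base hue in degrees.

85°

The accents sit 30° either side of the complement, so the complement is their short-arc midpoint on the wheel.
Short-arc midpoint of 235° and 295°: 265°.
Base is 180° from the complement: 265 − 180 = 85°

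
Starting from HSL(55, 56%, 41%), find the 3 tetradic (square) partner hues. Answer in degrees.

A square tetradic scheme places four hues every 90°.
55 + 90 = 145°
55 + 180 = 235°
55 + 270 = 325°

145°, 235°, and 325°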